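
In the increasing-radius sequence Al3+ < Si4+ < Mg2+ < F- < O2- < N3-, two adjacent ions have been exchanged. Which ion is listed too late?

Si4+

The pair Al3+, Si4+ is the wrong way round — both have 10 electrons but Z(Si)=14 > Z(Al)=13, so Si4+ should be the smaller of the two. All other adjacent pairs agree with periodic trends, so Si4+ is the misplaced ion.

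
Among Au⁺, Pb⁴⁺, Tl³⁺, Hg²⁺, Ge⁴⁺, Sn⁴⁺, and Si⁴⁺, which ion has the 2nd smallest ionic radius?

Ge⁴⁺

Electron counts and nuclear charges: Si⁴⁺: 10 e⁻, Z=14, Ge⁴⁺: 28 e⁻, Z=32, Sn⁴⁺: 46 e⁻, Z=50, Pb⁴⁺: 78 e⁻, Z=82, Tl³⁺: 78 e⁻, Z=81, Hg²⁺: 78 e⁻, Z=80, Au⁺: 78 e⁻, Z=79. Si⁴⁺ < Ge⁴⁺ (same group, 1 shell fewer); Ge⁴⁺ < Sn⁴⁺ (same group, 1 shell fewer); Sn⁴⁺ < Pb⁴⁺ (same group, period 5 vs 6); Pb⁴⁺ < Tl³⁺ (isoelectronic, higher Z=82 is smaller); Tl³⁺ < Hg²⁺ (both 78 e⁻, Z=81>80); Hg²⁺ < Au⁺ (isoelectronic, higher Z=80 is smaller).
Full ascending order: Si⁴⁺ < Ge⁴⁺ < Sn⁴⁺ < Pb⁴⁺ < Tl³⁺ < Hg²⁺ < Au⁺. Counting from the smallest, position 2 is Ge⁴⁺.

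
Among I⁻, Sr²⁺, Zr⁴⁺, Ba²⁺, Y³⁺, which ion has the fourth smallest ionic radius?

Electron counts and nuclear charges: Zr⁴⁺ (Z=40, 36 e⁻), Y³⁺ (Z=39, 36 e⁻), Sr²⁺ (Z=38, 36 e⁻), Ba²⁺ (Z=56, 54 e⁻), I⁻ (Z=53, 54 e⁻). Zr⁴⁺ < Y³⁺ (isoelectronic, higher Z=40 is smaller); Y³⁺ < Sr²⁺ (both 36 e⁻, Z=39>38); Sr²⁺ < Ba²⁺ (same group, 1 shell fewer); Ba²⁺ < I⁻ (isoelectronic, higher Z=56 is smaller).
Full ascending order: Zr⁴⁺ < Y³⁺ < Sr²⁺ < Ba²⁺ < I⁻. Counting from the smallest, position 4 is Ba²⁺.

Ba²⁺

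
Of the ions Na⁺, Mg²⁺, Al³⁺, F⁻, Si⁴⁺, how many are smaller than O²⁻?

5

All of these have 10 electrons (isoelectronic). With the same electron cloud, the ion with the most protons pulls it in tightest. Nuclear charges: Si⁴⁺ (Z=14), Al³⁺ (Z=13), Mg²⁺ (Z=12), Na⁺ (Z=11), F⁻ (Z=9), O²⁻ (Z=8). Highest Z is smallest.
Placing each against O²⁻: smaller — Si⁴⁺, Al³⁺, Mg²⁺, Na⁺, F⁻; larger — none. Count: 5.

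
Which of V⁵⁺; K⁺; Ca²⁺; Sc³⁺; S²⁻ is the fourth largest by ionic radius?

Isoelectronic series (18 e⁻ each). Size is set by nuclear charge: more protons means a smaller ion. V⁵⁺ (Z=23), Sc³⁺ (Z=21), Ca²⁺ (Z=20), K⁺ (Z=19), S²⁻ (Z=16).
Ordering: V⁵⁺ < Sc³⁺ < Ca²⁺ < K⁺ < S²⁻. The fourth largest is Sc³⁺.

Sc³⁺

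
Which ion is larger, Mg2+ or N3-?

N3-

All of these have 10 electrons (isoelectronic). With the same electron cloud, the ion with the most protons pulls it in tightest. Nuclear charges: Mg2+ (Z=12), N3- (Z=7). Highest Z is smallest.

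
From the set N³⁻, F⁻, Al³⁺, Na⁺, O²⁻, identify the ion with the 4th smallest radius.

O²⁻

Isoelectronic series (10 e⁻ each). Size is set by nuclear charge: more protons means a smaller ion. Al³⁺ (Z=13), Na⁺ (Z=11), F⁻ (Z=9), O²⁻ (Z=8), N³⁻ (Z=7).
Ordering: Al³⁺ < Na⁺ < F⁻ < O²⁻ < N³⁻. The 4th smallest is O²⁻.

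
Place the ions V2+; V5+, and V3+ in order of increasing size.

Same element, different charge: the more highly charged cation has fewer electrons and a greater effective nuclear charge per electron, making V5+ the smallest.

V5+ < V3+ < V2+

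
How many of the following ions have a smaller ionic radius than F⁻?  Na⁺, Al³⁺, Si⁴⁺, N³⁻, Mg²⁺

4

All of these have 10 electrons (isoelectronic). With the same electron cloud, the ion with the most protons pulls it in tightest. Nuclear charges: Si⁴⁺ (Z=14), Al³⁺ (Z=13), Mg²⁺ (Z=12), Na⁺ (Z=11), F⁻ (Z=9), N³⁻ (Z=7). Highest Z is smallest.
Overall: Si⁴⁺ < Al³⁺ < Mg²⁺ < Na⁺ < F⁻ < N³⁻. F⁻ has 4 below it and 1 above. Count: 4.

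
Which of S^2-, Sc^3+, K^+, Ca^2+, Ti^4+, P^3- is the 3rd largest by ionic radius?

These species are isoelectronic with 18 electrons. The only difference is the number of protons: Ti^4+ (Z=22), Sc^3+ (Z=21), Ca^2+ (Z=20), K^+ (Z=19), S^2- (Z=16), P^3- (Z=15). The strongest nuclear pull (Ti^4+) gives the smallest ion.
Ordering: Ti^4+ < Sc^3+ < Ca^2+ < K^+ < S^2- < P^3-. The 3rd largest is K^+.

K^+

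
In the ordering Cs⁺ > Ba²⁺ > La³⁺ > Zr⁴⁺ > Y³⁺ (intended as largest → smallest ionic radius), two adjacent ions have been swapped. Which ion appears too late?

Y³⁺

Compare adjacent ions: Zr⁴⁺ and Y³⁺ share 36 electrons; the higher nuclear charge on Zr (Z=40) contracts it more, so Zr⁴⁺ < Y³⁺ — yet in this decreasing list Zr⁴⁺ sits before Y³⁺. Nothing else is reversed, so Y³⁺ should move one place to the left.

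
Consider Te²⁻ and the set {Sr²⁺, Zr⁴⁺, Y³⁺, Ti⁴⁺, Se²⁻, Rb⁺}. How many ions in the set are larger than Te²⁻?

Tabulating Z and e⁻: Ti⁴⁺ (Z=22, 18 e⁻), Zr⁴⁺ (Z=40, 36 e⁻), Y³⁺ (Z=39, 36 e⁻), Sr²⁺ (Z=38, 36 e⁻), Rb⁺ (Z=37, 36 e⁻), Se²⁻ (Z=34, 36 e⁻), Te²⁻ (Z=52, 54 e⁻). Ti⁴⁺ < Zr⁴⁺ (same group, 1 shell fewer); Zr⁴⁺ < Y³⁺ (both 36 e⁻, Z=40>39); Y³⁺ < Sr²⁺ (isoelectronic, higher Z=39 is smaller); Sr²⁺ < Rb⁺ (both 36 e⁻, Z=38>37); Rb⁺ < Se²⁻ (both 36 e⁻, Z=37>34); Se²⁻ < Te²⁻ (same group, period 4 vs 5).
Ordering all of them (including Te²⁻) by radius gives Ti⁴⁺ < Zr⁴⁺ < Y³⁺ < Sr²⁺ < Rb⁺ < Se²⁻ < Te²⁻. That's 0.

0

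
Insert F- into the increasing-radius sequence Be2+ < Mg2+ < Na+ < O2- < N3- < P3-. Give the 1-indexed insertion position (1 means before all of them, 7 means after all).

Electron counts and nuclear charges: Be2+: 2 e⁻, Z=4, Mg2+: 10 e⁻, Z=12, Na+: 10 e⁻, Z=11, F-: 10 e⁻, Z=9, O2-: 10 e⁻, Z=8, N3-: 10 e⁻, Z=7, P3-: 18 e⁻, Z=15. Be2+ < Mg2+ (same group, 1 shell fewer); Mg2+ < Na+ (both 10 e⁻, Z=12>11); Na+ < F- (both 10 e⁻, Z=11>9); F- < O2- (both 10 e⁻, Z=9>8); O2- < N3- (isoelectronic, higher Z=8 is smaller); N3- < P3- (same group, period 2 vs 3).
Merged order: Be2+ < Mg2+ < Na+ < F- < O2- < N3- < P3- — F- is number 4.

4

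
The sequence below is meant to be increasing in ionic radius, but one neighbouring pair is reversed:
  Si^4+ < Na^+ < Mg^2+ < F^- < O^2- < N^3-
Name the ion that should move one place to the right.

Na^+

Compare adjacent ions: they are isoelectronic (10 e⁻) and Mg has more protons than Na (12 vs 11), making Mg^2+ smaller — yet in this increasing list Na^+ sits before Mg^2+. Nothing else is reversed, so Na^+ should move one place to the right.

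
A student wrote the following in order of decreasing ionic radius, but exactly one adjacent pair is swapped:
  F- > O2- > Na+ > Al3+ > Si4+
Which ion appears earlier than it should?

F-

Check each adjacent pair. F- and O2- are reversed: F- and O2- share 10 electrons; the higher nuclear charge on F (Z=9) contracts it more, so F- < O2-. No other neighbouring pair contradicts the periodic trends, so F- is the ion listed too early.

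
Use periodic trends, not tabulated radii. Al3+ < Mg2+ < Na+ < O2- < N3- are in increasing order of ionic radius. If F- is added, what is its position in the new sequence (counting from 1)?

4

Isoelectronic series (10 e⁻ each). Size is set by nuclear charge: more protons means a smaller ion. Al3+ (Z=13), Mg2+ (Z=12), Na+ (Z=11), F- (Z=9), O2- (Z=8), N3- (Z=7).
Merged order: Al3+ < Mg2+ < Na+ < F- < O2- < N3- — F- is number 4.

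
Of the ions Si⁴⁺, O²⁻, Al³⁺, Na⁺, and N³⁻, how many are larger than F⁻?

2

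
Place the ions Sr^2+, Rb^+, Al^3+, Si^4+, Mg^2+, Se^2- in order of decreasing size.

Se^2- > Rb^+ > Sr^2+ > Mg^2+ > Al^3+ > Si^4+

Work out protons and electrons: Si^4+ has 10 e⁻ (Z=14), Al^3+ has 10 e⁻ (Z=13), Mg^2+ has 10 e⁻ (Z=12), Sr^2+ has 36 e⁻ (Z=38), Rb^+ has 36 e⁻ (Z=37), Se^2- has 36 e⁻ (Z=34). Si^4+ < Al^3+ (isoelectronic, higher Z=14 is smaller); Al^3+ < Mg^2+ (isoelectronic, higher Z=13 is smaller); Mg^2+ < Sr^2+ (same group, 2 shells fewer); Sr^2+ < Rb^+ (isoelectronic, higher Z=38 is smaller); Rb^+ < Se^2- (isoelectronic, higher Z=37 is smaller).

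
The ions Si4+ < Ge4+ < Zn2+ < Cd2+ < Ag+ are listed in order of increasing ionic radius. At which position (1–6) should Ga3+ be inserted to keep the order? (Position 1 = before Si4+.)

3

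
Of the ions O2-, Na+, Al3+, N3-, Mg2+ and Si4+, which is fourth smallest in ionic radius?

Each ion has 10 electrons. The ranking follows nuclear charge in reverse — greater Z gives a smaller radius. Si4+ (Z=14), Al3+ (Z=13), Mg2+ (Z=12), Na+ (Z=11), O2- (Z=8), N3- (Z=7).
Full ascending order: Si4+ < Al3+ < Mg2+ < Na+ < O2- < N3-. Counting from the smallest, position 4 is Na+.

Na+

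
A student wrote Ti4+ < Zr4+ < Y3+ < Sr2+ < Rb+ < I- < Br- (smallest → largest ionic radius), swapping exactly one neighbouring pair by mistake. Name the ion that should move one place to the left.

Br-

Scanning neighbour by neighbour, only I-/Br- violates a trend: both in group 17 with the same charge; Br- (period 4) has the smaller radius. That makes Br- the one sitting a position late relative to where it belongs.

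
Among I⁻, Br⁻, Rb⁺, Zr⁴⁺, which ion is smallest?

Electron counts and nuclear charges: Zr⁴⁺ (Z=40, 36 e⁻), Rb⁺ (Z=37, 36 e⁻), Br⁻ (Z=35, 36 e⁻), I⁻ (Z=53, 54 e⁻). Zr⁴⁺ < Rb⁺ (both 36 e⁻, Z=40>37); Rb⁺ < Br⁻ (isoelectronic, higher Z=37 is smaller); Br⁻ < I⁻ (same group, 1 shell fewer).

Zr⁴⁺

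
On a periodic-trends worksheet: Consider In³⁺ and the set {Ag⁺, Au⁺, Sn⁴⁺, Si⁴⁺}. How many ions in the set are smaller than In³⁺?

Si⁴⁺ has 10 e⁻ (Z=14), Sn⁴⁺ has 46 e⁻ (Z=50), In³⁺ has 46 e⁻ (Z=49), Ag⁺ has 46 e⁻ (Z=47), Au⁺ has 78 e⁻ (Z=79). Si⁴⁺ < Sn⁴⁺ (same group, period 3 vs 5); Sn⁴⁺ < In³⁺ (both 46 e⁻, Z=50>49); In³⁺ < Ag⁺ (isoelectronic, higher Z=49 is smaller); Ag⁺ < Au⁺ (same group, period 5 vs 6).
Placing each against In³⁺: smaller — Si⁴⁺, Sn⁴⁺; larger — Ag⁺, Au⁺. Count: 2.

2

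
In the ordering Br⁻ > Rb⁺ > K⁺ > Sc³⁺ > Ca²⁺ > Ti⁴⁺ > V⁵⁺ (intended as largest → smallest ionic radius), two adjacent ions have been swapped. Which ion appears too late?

Ca²⁺

Compare adjacent ions: both have 18 electrons but Z(Sc)=21 > Z(Ca)=20, so Sc³⁺ should be the smaller of the two — yet in this decreasing list Sc³⁺ sits before Ca²⁺. Nothing else is reversed, so Ca²⁺ should move one place to the left.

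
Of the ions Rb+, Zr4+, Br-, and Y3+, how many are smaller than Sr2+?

2

All of these have 36 electrons (isoelectronic). With the same electron cloud, the ion with the most protons pulls it in tightest. Nuclear charges: Zr4+ (Z=40), Y3+ (Z=39), Sr2+ (Z=38), Rb+ (Z=37), Br- (Z=35). Highest Z is smallest.
Relative to Sr2+, the ions that are smaller are Zr4+, Y3+. Count: 2.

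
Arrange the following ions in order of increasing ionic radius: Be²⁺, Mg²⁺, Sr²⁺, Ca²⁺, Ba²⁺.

Be²⁺ < Mg²⁺ < Ca²⁺ < Sr²⁺ < Ba²⁺

These ions sit in one column with identical charge. Each step down the periodic table adds a principal shell, increasing the radius.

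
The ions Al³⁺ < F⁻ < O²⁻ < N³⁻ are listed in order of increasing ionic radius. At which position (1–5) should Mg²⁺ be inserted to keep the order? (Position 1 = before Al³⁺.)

All of these have 10 electrons (isoelectronic). With the same electron cloud, the ion with the most protons pulls it in tightest. Nuclear charges: Al³⁺ (Z=13), Mg²⁺ (Z=12), F⁻ (Z=9), O²⁻ (Z=8), N³⁻ (Z=7). Highest Z is smallest.
Merged order: Al³⁺ < Mg²⁺ < F⁻ < O²⁻ < N³⁻ — Mg²⁺ is number 2.

2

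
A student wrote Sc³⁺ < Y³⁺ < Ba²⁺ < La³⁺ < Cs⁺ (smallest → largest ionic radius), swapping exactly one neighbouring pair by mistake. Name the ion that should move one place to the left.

La³⁺

Compare adjacent ions: La³⁺ and Ba²⁺ share 54 electrons; the higher nuclear charge on La (Z=57) contracts it more, so La³⁺ < Ba²⁺ — yet in this increasing list Ba²⁺ sits before La³⁺. Nothing else is reversed, so La³⁺ should move one place to the left.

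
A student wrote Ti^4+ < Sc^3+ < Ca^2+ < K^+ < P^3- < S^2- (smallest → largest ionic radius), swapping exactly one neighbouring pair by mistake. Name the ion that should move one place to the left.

S^2-

The pair P^3-, S^2- is the wrong way round — they are isoelectronic (18 e⁻) and S has more protons than P (16 vs 15), making S^2- smaller. All other adjacent pairs agree with periodic trends, so S^2- is the misplaced ion.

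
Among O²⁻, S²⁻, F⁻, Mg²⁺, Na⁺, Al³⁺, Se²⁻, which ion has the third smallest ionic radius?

Na⁺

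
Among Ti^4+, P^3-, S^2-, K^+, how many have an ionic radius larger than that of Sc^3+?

3

Each ion has 18 electrons. The ranking follows nuclear charge in reverse — greater Z gives a smaller radius. Ti^4+ (Z=22), Sc^3+ (Z=21), K^+ (Z=19), S^2- (Z=16), P^3- (Z=15).
Placing each against Sc^3+: smaller — Ti^4+; larger — K^+, S^2-, P^3-. Count: 3.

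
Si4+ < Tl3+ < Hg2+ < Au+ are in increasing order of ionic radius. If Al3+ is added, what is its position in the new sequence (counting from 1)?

Electron counts and nuclear charges: Si4+ has 10 e⁻ (Z=14), Al3+ has 10 e⁻ (Z=13), Tl3+ has 78 e⁻ (Z=81), Hg2+ has 78 e⁻ (Z=80), Au+ has 78 e⁻ (Z=79). Si4+ < Al3+ (isoelectronic, higher Z=14 is smaller); Al3+ < Tl3+ (same group, period 3 vs 6); Tl3+ < Hg2+ (both 78 e⁻, Z=81>80); Hg2+ < Au+ (isoelectronic, higher Z=80 is smaller).
The complete sequence is Si4+ < Al3+ < Tl3+ < Hg2+ < Au+. Al3+ sits at position 2.

2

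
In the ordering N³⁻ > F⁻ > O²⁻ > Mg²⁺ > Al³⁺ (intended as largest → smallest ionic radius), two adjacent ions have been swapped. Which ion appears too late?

O²⁻

Check each adjacent pair. F⁻ and O²⁻ are reversed: they are isoelectronic (10 e⁻) and F has more protons than O (9 vs 8), making F⁻ smaller. No other neighbouring pair contradicts the periodic trends, so O²⁻ is the ion listed too late.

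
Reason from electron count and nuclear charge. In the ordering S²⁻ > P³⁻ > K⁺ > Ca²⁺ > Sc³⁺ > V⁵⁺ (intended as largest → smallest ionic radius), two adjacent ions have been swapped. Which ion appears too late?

P³⁻

Scanning neighbour by neighbour, only S²⁻/P³⁻ violates a trend: both have 18 electrons but Z(S)=16 > Z(P)=15, so S²⁻ should be the smaller of the two. That makes P³⁻ the one sitting a position late relative to where it belongs.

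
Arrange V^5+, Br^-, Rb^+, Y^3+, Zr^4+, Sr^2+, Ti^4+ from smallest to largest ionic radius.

V^5+ (Z=23, 18 e⁻), Ti^4+ (Z=22, 18 e⁻), Zr^4+ (Z=40, 36 e⁻), Y^3+ (Z=39, 36 e⁻), Sr^2+ (Z=38, 36 e⁻), Rb^+ (Z=37, 36 e⁻), Br^- (Z=35, 36 e⁻). V^5+ < Ti^4+ (isoelectronic, higher Z=23 is smaller); Ti^4+ < Zr^4+ (same group, period 4 vs 5); Zr^4+ < Y^3+ (isoelectronic, higher Z=40 is smaller); Y^3+ < Sr^2+ (both 36 e⁻, Z=39>38); Sr^2+ < Rb^+ (both 36 e⁻, Z=38>37); Rb^+ < Br^- (both 36 e⁻, Z=37>35).

V^5+ < Ti^4+ < Zr^4+ < Y^3+ < Sr^2+ < Rb^+ < Br^-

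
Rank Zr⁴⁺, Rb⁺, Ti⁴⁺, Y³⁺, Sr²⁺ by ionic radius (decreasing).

Electron counts and nuclear charges: Ti⁴⁺ has 18 e⁻ (Z=22), Zr⁴⁺ has 36 e⁻ (Z=40), Y³⁺ has 36 e⁻ (Z=39), Sr²⁺ has 36 e⁻ (Z=38), Rb⁺ has 36 e⁻ (Z=37). Ti⁴⁺ < Zr⁴⁺ (same group, 1 shell fewer); Zr⁴⁺ < Y³⁺ (both 36 e⁻, Z=40>39); Y³⁺ < Sr²⁺ (isoelectronic, higher Z=39 is smaller); Sr²⁺ < Rb⁺ (both 36 e⁻, Z=38>37).

Rb⁺ > Sr²⁺ > Y³⁺ > Zr⁴⁺ > Ti⁴⁺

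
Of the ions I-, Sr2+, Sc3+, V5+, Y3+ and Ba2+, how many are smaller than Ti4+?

1

V5+ (Z=23, 18 e⁻), Ti4+ (Z=22, 18 e⁻), Sc3+ (Z=21, 18 e⁻), Y3+ (Z=39, 36 e⁻), Sr2+ (Z=38, 36 e⁻), Ba2+ (Z=56, 54 e⁻), I- (Z=53, 54 e⁻). V5+ < Ti4+ (isoelectronic, higher Z=23 is smaller); Ti4+ < Sc3+ (both 18 e⁻, Z=22>21); Sc3+ < Y3+ (same group, 1 shell fewer); Y3+ < Sr2+ (isoelectronic, higher Z=39 is smaller); Sr2+ < Ba2+ (same group, period 5 vs 6); Ba2+ < I- (isoelectronic, higher Z=56 is smaller).
Placing each against Ti4+: smaller — V5+; larger — Sc3+, Y3+, Sr2+, Ba2+, I-. That's 1.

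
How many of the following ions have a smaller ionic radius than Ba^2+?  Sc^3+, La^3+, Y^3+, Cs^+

Tabulating Z and e⁻: Sc^3+ has 18 e⁻ (Z=21), Y^3+ has 36 e⁻ (Z=39), La^3+ has 54 e⁻ (Z=57), Ba^2+ has 54 e⁻ (Z=56), Cs^+ has 54 e⁻ (Z=55). Sc^3+ < Y^3+ (same group, period 4 vs 5); Y^3+ < La^3+ (same group, 1 shell fewer); La^3+ < Ba^2+ (isoelectronic, higher Z=57 is smaller); Ba^2+ < Cs^+ (isoelectronic, higher Z=56 is smaller).
Placing each against Ba^2+: smaller — Sc^3+, Y^3+, La^3+; larger — Cs^+. Count: 3.

3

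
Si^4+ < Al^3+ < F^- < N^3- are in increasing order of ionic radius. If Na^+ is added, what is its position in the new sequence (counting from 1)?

These species are isoelectronic with 10 electrons. The only difference is the number of protons: Si^4+ (Z=14), Al^3+ (Z=13), Na^+ (Z=11), F^- (Z=9), N^3- (Z=7). The strongest nuclear pull (Si^4+) gives the smallest ion.
Merged order: Si^4+ < Al^3+ < Na^+ < F^- < N^3- — Na^+ is number 3.

3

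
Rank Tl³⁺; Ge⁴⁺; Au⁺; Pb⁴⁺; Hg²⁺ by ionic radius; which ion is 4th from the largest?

Tabulating Z and e⁻: Ge⁴⁺: 28 e⁻, Z=32, Pb⁴⁺: 78 e⁻, Z=82, Tl³⁺: 78 e⁻, Z=81, Hg²⁺: 78 e⁻, Z=80, Au⁺: 78 e⁻, Z=79. Ge⁴⁺ < Pb⁴⁺ (same group, period 4 vs 6); Pb⁴⁺ < Tl³⁺ (both 78 e⁻, Z=82>81); Tl³⁺ < Hg²⁺ (isoelectronic, higher Z=81 is smaller); Hg²⁺ < Au⁺ (isoelectronic, higher Z=80 is smaller).
Full ascending order: Ge⁴⁺ < Pb⁴⁺ < Tl³⁺ < Hg²⁺ < Au⁺. Counting from the largest, position 4 is Pb⁴⁺.

Pb⁴⁺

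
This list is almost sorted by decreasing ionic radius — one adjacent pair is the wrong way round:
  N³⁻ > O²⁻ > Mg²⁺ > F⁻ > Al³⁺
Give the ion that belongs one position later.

Check each adjacent pair. Mg²⁺ and F⁻ are reversed: Mg²⁺ and F⁻ share 10 electrons; the higher nuclear charge on Mg (Z=12) contracts it more, so Mg²⁺ < F⁻. No other neighbouring pair contradicts the periodic trends, so Mg²⁺ is the ion listed too early.

Mg²⁺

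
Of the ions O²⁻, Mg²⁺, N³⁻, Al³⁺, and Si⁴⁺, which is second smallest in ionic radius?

Each ion has 10 electrons. The ranking follows nuclear charge in reverse — greater Z gives a smaller radius. Si⁴⁺ (Z=14), Al³⁺ (Z=13), Mg²⁺ (Z=12), O²⁻ (Z=8), N³⁻ (Z=7).
Ordering: Si⁴⁺ < Al³⁺ < Mg²⁺ < O²⁻ < N³⁻. The second smallest is Al³⁺.

Al³⁺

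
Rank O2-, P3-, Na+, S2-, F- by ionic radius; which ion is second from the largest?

Tabulating Z and e⁻: Na+: 10 e⁻, Z=11, F-: 10 e⁻, Z=9, O2-: 10 e⁻, Z=8, S2-: 18 e⁻, Z=16, P3-: 18 e⁻, Z=15. Na+ < F- (both 10 e⁻, Z=11>9); F- < O2- (both 10 e⁻, Z=9>8); O2- < S2- (same group, 1 shell fewer); S2- < P3- (both 18 e⁻, Z=16>15).
So the order is Na+ < F- < O2- < S2- < P3-; the 2nd-largest ion is S2-.

S2-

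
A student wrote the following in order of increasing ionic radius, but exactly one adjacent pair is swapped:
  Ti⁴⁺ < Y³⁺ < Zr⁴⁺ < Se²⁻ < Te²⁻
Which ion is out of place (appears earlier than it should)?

Scanning neighbour by neighbour, only Y³⁺/Zr⁴⁺ violates a trend: Zr⁴⁺ and Y³⁺ share 36 electrons; the higher nuclear charge on Zr (Z=40) contracts it more, so Zr⁴⁺ < Y³⁺. That makes Y³⁺ the one sitting a position early relative to where it belongs.

Y³⁺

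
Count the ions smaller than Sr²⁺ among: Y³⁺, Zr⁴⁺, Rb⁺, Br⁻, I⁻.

2

Zr⁴⁺ (Z=40, 36 e⁻), Y³⁺ (Z=39, 36 e⁻), Sr²⁺ (Z=38, 36 e⁻), Rb⁺ (Z=37, 36 e⁻), Br⁻ (Z=35, 36 e⁻), I⁻ (Z=53, 54 e⁻). Zr⁴⁺ < Y³⁺ (isoelectronic, higher Z=40 is smaller); Y³⁺ < Sr²⁺ (both 36 e⁻, Z=39>38); Sr²⁺ < Rb⁺ (both 36 e⁻, Z=38>37); Rb⁺ < Br⁻ (both 36 e⁻, Z=37>35); Br⁻ < I⁻ (same group, 1 shell fewer).
Overall: Zr⁴⁺ < Y³⁺ < Sr²⁺ < Rb⁺ < Br⁻ < I⁻. Sr²⁺ has 2 below it and 3 above. So 2 are smaller.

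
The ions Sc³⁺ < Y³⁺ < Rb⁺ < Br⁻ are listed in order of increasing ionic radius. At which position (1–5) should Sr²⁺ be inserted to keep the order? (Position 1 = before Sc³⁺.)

3

Sc³⁺: 18 e⁻, Z=21, Y³⁺: 36 e⁻, Z=39, Sr²⁺: 36 e⁻, Z=38, Rb⁺: 36 e⁻, Z=37, Br⁻: 36 e⁻, Z=35. Sc³⁺ < Y³⁺ (same group, 1 shell fewer); Y³⁺ < Sr²⁺ (both 36 e⁻, Z=39>38); Sr²⁺ < Rb⁺ (both 36 e⁻, Z=38>37); Rb⁺ < Br⁻ (isoelectronic, higher Z=37 is smaller).
With Sr²⁺ included the full order is Sc³⁺ < Y³⁺ < Sr²⁺ < Rb⁺ < Br⁻, so it takes position 3.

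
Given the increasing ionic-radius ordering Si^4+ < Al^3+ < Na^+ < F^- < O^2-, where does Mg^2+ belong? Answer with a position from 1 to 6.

3

Isoelectronic series (10 e⁻ each). Size is set by nuclear charge: more protons means a smaller ion. Si^4+ (Z=14), Al^3+ (Z=13), Mg^2+ (Z=12), Na^+ (Z=11), F^- (Z=9), O^2- (Z=8).
Putting Mg^2+ in gives Si^4+ < Al^3+ < Mg^2+ < Na^+ < F^- < O^2-; it lands at slot 3.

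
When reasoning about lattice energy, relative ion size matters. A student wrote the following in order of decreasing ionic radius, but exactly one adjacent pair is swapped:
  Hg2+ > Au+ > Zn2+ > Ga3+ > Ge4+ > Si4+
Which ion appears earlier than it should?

Hg2+

Compare adjacent ions: they are isoelectronic (78 e⁻) and Hg has more protons than Au (80 vs 79), making Hg2+ smaller — yet in this decreasing list Hg2+ sits before Au+. Nothing else is reversed, so Hg2+ should move one place to the right.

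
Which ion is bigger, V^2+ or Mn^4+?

V^2+

Isoelectronic series (21 e⁻ each). Size is set by nuclear charge: more protons means a smaller ion. Mn^4+ (Z=25), V^2+ (Z=23).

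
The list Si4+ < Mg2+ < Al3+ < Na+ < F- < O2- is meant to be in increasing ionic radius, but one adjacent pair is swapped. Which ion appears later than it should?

Compare adjacent ions: both have 10 electrons but Z(Al)=13 > Z(Mg)=12, so Al3+ should be the smaller of the two — yet in this increasing list Mg2+ sits before Al3+. Nothing else is reversed, so Al3+ should move one place to the left.

Al3+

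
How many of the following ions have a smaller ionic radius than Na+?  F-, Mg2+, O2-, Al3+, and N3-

2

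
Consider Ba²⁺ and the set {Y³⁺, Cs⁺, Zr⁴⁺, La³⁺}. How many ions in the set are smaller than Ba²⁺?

Work out protons and electrons: Zr⁴⁺ has 36 e⁻ (Z=40), Y³⁺ has 36 e⁻ (Z=39), La³⁺ has 54 e⁻ (Z=57), Ba²⁺ has 54 e⁻ (Z=56), Cs⁺ has 54 e⁻ (Z=55). Zr⁴⁺ < Y³⁺ (isoelectronic, higher Z=40 is smaller); Y³⁺ < La³⁺ (same group, period 5 vs 6); La³⁺ < Ba²⁺ (both 54 e⁻, Z=57>56); Ba²⁺ < Cs⁺ (both 54 e⁻, Z=56>55).
Overall: Zr⁴⁺ < Y³⁺ < La³⁺ < Ba²⁺ < Cs⁺. Ba²⁺ has 3 below it and 1 above. So 3 are smaller.

3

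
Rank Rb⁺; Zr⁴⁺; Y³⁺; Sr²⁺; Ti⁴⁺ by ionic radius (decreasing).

Rb⁺ > Sr²⁺ > Y³⁺ > Zr⁴⁺ > Ti⁴⁺

Electron counts and nuclear charges: Ti⁴⁺: 18 e⁻, Z=22, Zr⁴⁺: 36 e⁻, Z=40, Y³⁺: 36 e⁻, Z=39, Sr²⁺: 36 e⁻, Z=38, Rb⁺: 36 e⁻, Z=37. Ti⁴⁺ < Zr⁴⁺ (same group, period 4 vs 5); Zr⁴⁺ < Y³⁺ (both 36 e⁻, Z=40>39); Y³⁺ < Sr²⁺ (both 36 e⁻, Z=39>38); Sr²⁺ < Rb⁺ (both 36 e⁻, Z=38>37).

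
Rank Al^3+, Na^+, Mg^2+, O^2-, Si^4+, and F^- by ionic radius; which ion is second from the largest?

F^-

Isoelectronic series (10 e⁻ each). Size is set by nuclear charge: more protons means a smaller ion. Si^4+ (Z=14), Al^3+ (Z=13), Mg^2+ (Z=12), Na^+ (Z=11), F^- (Z=9), O^2- (Z=8).
Ordering: Si^4+ < Al^3+ < Mg^2+ < Na^+ < F^- < O^2-. The second largest is F^-.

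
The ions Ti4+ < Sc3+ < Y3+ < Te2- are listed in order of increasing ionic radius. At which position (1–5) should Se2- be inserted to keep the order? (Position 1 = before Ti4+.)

Work out protons and electrons: Ti4+ (Z=22, 18 e⁻), Sc3+ (Z=21, 18 e⁻), Y3+ (Z=39, 36 e⁻), Se2- (Z=34, 36 e⁻), Te2- (Z=52, 54 e⁻). Ti4+ < Sc3+ (both 18 e⁻, Z=22>21); Sc3+ < Y3+ (same group, period 4 vs 5); Y3+ < Se2- (both 36 e⁻, Z=39>34); Se2- < Te2- (same group, period 4 vs 5).
With Se2- included the full order is Ti4+ < Sc3+ < Y3+ < Se2- < Te2-, so it takes position 4.

4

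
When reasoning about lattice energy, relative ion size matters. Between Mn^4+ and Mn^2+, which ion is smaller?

Mn^4+

These are all Mn ions. Removing more electrons (higher positive charge) pulls the remaining electrons in closer, so Mn^4+ is smallest and Mn^2+ is largest.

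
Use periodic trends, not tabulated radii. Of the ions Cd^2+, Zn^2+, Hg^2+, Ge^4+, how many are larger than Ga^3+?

First list Z and electron count for each: Ge^4+ has 28 e⁻ (Z=32), Ga^3+ has 28 e⁻ (Z=31), Zn^2+ has 28 e⁻ (Z=30), Cd^2+ has 46 e⁻ (Z=48), Hg^2+ has 78 e⁻ (Z=80). Ge^4+ < Ga^3+ (both 28 e⁻, Z=32>31); Ga^3+ < Zn^2+ (both 28 e⁻, Z=31>30); Zn^2+ < Cd^2+ (same group, period 4 vs 5); Cd^2+ < Hg^2+ (same group, period 5 vs 6).
Relative to Ga^3+, the ions that are larger are Zn^2+, Cd^2+, Hg^2+. Count: 3.

3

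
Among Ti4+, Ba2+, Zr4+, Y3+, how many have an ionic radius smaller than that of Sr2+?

3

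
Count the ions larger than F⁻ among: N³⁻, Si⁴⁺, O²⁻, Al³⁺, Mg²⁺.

2

Isoelectronic series (10 e⁻ each). Size is set by nuclear charge: more protons means a smaller ion. Si⁴⁺ (Z=14), Al³⁺ (Z=13), Mg²⁺ (Z=12), F⁻ (Z=9), O²⁻ (Z=8), N³⁻ (Z=7).
Ordering all of them (including F⁻) by radius gives Si⁴⁺ < Al³⁺ < Mg²⁺ < F⁻ < O²⁻ < N³⁻. Count: 2.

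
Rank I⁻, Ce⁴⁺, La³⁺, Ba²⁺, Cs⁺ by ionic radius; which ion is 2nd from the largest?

Each ion has 54 electrons. The ranking follows nuclear charge in reverse — greater Z gives a smaller radius. Ce⁴⁺ (Z=58), La³⁺ (Z=57), Ba²⁺ (Z=56), Cs⁺ (Z=55), I⁻ (Z=53).
So the order is Ce⁴⁺ < La³⁺ < Ba²⁺ < Cs⁺ < I⁻; the 2nd-largest ion is Cs⁺.

Cs⁺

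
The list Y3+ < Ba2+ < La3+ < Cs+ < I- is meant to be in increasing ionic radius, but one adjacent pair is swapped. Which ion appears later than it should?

La3+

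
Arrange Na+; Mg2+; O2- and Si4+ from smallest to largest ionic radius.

Si4+ < Mg2+ < Na+ < O2-

These species are isoelectronic with 10 electrons. The only difference is the number of protons: Si4+ (Z=14), Mg2+ (Z=12), Na+ (Z=11), O2- (Z=8). The strongest nuclear pull (Si4+) gives the smallest ion.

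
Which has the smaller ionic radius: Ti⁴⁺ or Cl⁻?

These species are isoelectronic with 18 electrons. The only difference is the number of protons: Ti⁴⁺ (Z=22), Cl⁻ (Z=17). The strongest nuclear pull (Ti⁴⁺) gives the smallest ion.

Ti⁴⁺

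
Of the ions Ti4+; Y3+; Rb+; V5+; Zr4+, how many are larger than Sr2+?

1

First list Z and electron count for each: V5+ has 18 e⁻ (Z=23), Ti4+ has 18 e⁻ (Z=22), Zr4+ has 36 e⁻ (Z=40), Y3+ has 36 e⁻ (Z=39), Sr2+ has 36 e⁻ (Z=38), Rb+ has 36 e⁻ (Z=37). V5+ < Ti4+ (isoelectronic, higher Z=23 is smaller); Ti4+ < Zr4+ (same group, 1 shell fewer); Zr4+ < Y3+ (isoelectronic, higher Z=40 is smaller); Y3+ < Sr2+ (isoelectronic, higher Z=39 is smaller); Sr2+ < Rb+ (both 36 e⁻, Z=38>37).
Relative to Sr2+, the ions that are larger are Rb+. So 1 is larger.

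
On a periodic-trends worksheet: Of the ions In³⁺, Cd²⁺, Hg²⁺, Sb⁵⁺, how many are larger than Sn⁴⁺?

3

First list Z and electron count for each: Sb⁵⁺ (Z=51, 46 e⁻), Sn⁴⁺ (Z=50, 46 e⁻), In³⁺ (Z=49, 46 e⁻), Cd²⁺ (Z=48, 46 e⁻), Hg²⁺ (Z=80, 78 e⁻). Sb⁵⁺ < Sn⁴⁺ (isoelectronic, higher Z=51 is smaller); Sn⁴⁺ < In³⁺ (isoelectronic, higher Z=50 is smaller); In³⁺ < Cd²⁺ (isoelectronic, higher Z=49 is smaller); Cd²⁺ < Hg²⁺ (same group, 1 shell fewer).
Relative to Sn⁴⁺, the ions that are larger are In³⁺, Cd²⁺, Hg²⁺. So 3 are larger.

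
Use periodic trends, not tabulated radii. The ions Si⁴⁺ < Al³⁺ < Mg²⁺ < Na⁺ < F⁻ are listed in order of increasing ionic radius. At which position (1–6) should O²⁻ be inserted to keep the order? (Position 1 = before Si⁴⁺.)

6

These species are isoelectronic with 10 electrons. The only difference is the number of protons: Si⁴⁺ (Z=14), Al³⁺ (Z=13), Mg²⁺ (Z=12), Na⁺ (Z=11), F⁻ (Z=9), O²⁻ (Z=8). The strongest nuclear pull (Si⁴⁺) gives the smallest ion.
The complete sequence is Si⁴⁺ < Al³⁺ < Mg²⁺ < Na⁺ < F⁻ < O²⁻. O²⁻ sits at position 6.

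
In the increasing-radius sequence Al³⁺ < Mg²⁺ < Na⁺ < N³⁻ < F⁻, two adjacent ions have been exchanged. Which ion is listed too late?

F⁻

Compare adjacent ions: they are isoelectronic (10 e⁻) and F has more protons than N (9 vs 7), making F⁻ smaller — yet in this increasing list N³⁻ sits before F⁻. Nothing else is reversed, so F⁻ should move one place to the left.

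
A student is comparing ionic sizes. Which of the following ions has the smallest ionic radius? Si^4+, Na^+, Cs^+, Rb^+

Tabulating Z and e⁻: Si^4+ has 10 e⁻ (Z=14), Na^+ has 10 e⁻ (Z=11), Rb^+ has 36 e⁻ (Z=37), Cs^+ has 54 e⁻ (Z=55). Si^4+ < Na^+ (isoelectronic, higher Z=14 is smaller); Na^+ < Rb^+ (same group, 2 shells fewer); Rb^+ < Cs^+ (same group, 1 shell fewer).

Si^4+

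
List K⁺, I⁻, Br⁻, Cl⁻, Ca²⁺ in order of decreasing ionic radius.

First list Z and electron count for each: Ca²⁺ (Z=20, 18 e⁻), K⁺ (Z=19, 18 e⁻), Cl⁻ (Z=17, 18 e⁻), Br⁻ (Z=35, 36 e⁻), I⁻ (Z=53, 54 e⁻). Ca²⁺ < K⁺ (both 18 e⁻, Z=20>19); K⁺ < Cl⁻ (isoelectronic, higher Z=19 is smaller); Cl⁻ < Br⁻ (same group, period 3 vs 4); Br⁻ < I⁻ (same group, 1 shell fewer).

I⁻ > Br⁻ > Cl⁻ > K⁺ > Ca²⁺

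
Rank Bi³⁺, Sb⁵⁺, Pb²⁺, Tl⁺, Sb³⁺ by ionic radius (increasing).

Tabulating Z and e⁻: Sb⁵⁺ has 46 e⁻ (Z=51), Sb³⁺ has 48 e⁻ (Z=51), Bi³⁺ has 80 e⁻ (Z=83), Pb²⁺ has 80 e⁻ (Z=82), Tl⁺ has 80 e⁻ (Z=81). Sb⁵⁺ < Sb³⁺ (same element, +5 vs +3); Sb³⁺ < Bi³⁺ (same group, 1 shell fewer); Bi³⁺ < Pb²⁺ (both 80 e⁻, Z=83>82); Pb²⁺ < Tl⁺ (both 80 e⁻, Z=82>81).

Sb⁵⁺ < Sb³⁺ < Bi³⁺ < Pb²⁺ < Tl⁺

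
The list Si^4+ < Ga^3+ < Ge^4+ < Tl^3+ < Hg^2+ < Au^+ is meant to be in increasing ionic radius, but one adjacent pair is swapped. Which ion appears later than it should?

Ge^4+

The pair Ga^3+, Ge^4+ is the wrong way round — Ge^4+ and Ga^3+ share 28 electrons; the higher nuclear charge on Ge (Z=32) contracts it more, so Ge^4+ < Ga^3+. All other adjacent pairs agree with periodic trends, so Ge^4+ is the misplaced ion.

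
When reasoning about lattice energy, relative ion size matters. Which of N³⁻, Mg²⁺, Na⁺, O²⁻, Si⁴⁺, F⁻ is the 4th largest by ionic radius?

Na⁺

All of these have 10 electrons (isoelectronic). With the same electron cloud, the ion with the most protons pulls it in tightest. Nuclear charges: Si⁴⁺ (Z=14), Mg²⁺ (Z=12), Na⁺ (Z=11), F⁻ (Z=9), O²⁻ (Z=8), N³⁻ (Z=7). Highest Z is smallest.
So the order is Si⁴⁺ < Mg²⁺ < Na⁺ < F⁻ < O²⁻ < N³⁻; the 4th-largest ion is Na⁺.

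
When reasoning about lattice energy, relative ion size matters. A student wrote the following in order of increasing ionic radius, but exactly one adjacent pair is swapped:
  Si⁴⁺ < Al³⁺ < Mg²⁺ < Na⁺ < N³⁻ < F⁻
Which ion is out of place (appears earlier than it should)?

N³⁻

The pair N³⁻, F⁻ is the wrong way round — they are isoelectronic (10 e⁻) and F has more protons than N (9 vs 7), making F⁻ smaller. All other adjacent pairs agree with periodic trends, so N³⁻ is the misplaced ion.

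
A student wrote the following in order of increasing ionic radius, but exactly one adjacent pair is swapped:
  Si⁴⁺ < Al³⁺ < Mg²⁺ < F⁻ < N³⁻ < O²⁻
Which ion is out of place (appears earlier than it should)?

N³⁻

Compare adjacent ions: they are isoelectronic (10 e⁻) and O has more protons than N (8 vs 7), making O²⁻ smaller — yet in this increasing list N³⁻ sits before O²⁻. Nothing else is reversed, so N³⁻ should move one place to the right.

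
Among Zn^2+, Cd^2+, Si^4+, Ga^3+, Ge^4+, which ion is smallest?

Si^4+

Work out protons and electrons: Si^4+ has 10 e⁻ (Z=14), Ge^4+ has 28 e⁻ (Z=32), Ga^3+ has 28 e⁻ (Z=31), Zn^2+ has 28 e⁻ (Z=30), Cd^2+ has 46 e⁻ (Z=48). Si^4+ < Ge^4+ (same group, 1 shell fewer); Ge^4+ < Ga^3+ (both 28 e⁻, Z=32>31); Ga^3+ < Zn^2+ (both 28 e⁻, Z=31>30); Zn^2+ < Cd^2+ (same group, 1 shell fewer).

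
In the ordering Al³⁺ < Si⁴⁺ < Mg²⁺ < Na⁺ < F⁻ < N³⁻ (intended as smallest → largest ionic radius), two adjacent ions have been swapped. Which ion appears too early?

Al³⁺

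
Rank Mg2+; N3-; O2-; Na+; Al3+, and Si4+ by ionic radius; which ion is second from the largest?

Each ion has 10 electrons. The ranking follows nuclear charge in reverse — greater Z gives a smaller radius. Si4+ (Z=14), Al3+ (Z=13), Mg2+ (Z=12), Na+ (Z=11), O2- (Z=8), N3- (Z=7).
Full ascending order: Si4+ < Al3+ < Mg2+ < Na+ < O2- < N3-. Counting from the largest, position 2 is O2-.

O2-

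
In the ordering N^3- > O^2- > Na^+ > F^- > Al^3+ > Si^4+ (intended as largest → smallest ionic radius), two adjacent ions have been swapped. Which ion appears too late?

Compare adjacent ions: Na^+ and F^- share 10 electrons; the higher nuclear charge on Na (Z=11) contracts it more, so Na^+ < F^- — yet in this decreasing list Na^+ sits before F^-. Nothing else is reversed, so F^- should move one place to the left.

F^-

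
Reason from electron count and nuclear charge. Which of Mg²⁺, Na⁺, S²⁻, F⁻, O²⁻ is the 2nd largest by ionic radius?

Electron counts and nuclear charges: Mg²⁺: 10 e⁻, Z=12, Na⁺: 10 e⁻, Z=11, F⁻: 10 e⁻, Z=9, O²⁻: 10 e⁻, Z=8, S²⁻: 18 e⁻, Z=16. Mg²⁺ < Na⁺ (isoelectronic, higher Z=12 is smaller); Na⁺ < F⁻ (isoelectronic, higher Z=11 is smaller); F⁻ < O²⁻ (both 10 e⁻, Z=9>8); O²⁻ < S²⁻ (same group, 1 shell fewer).
So the order is Mg²⁺ < Na⁺ < F⁻ < O²⁻ < S²⁻; the 2nd-largest ion is O²⁻.

O²⁻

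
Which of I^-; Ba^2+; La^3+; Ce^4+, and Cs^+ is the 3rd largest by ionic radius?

These species are isoelectronic with 54 electrons. The only difference is the number of protons: Ce^4+ (Z=58), La^3+ (Z=57), Ba^2+ (Z=56), Cs^+ (Z=55), I^- (Z=53). The strongest nuclear pull (Ce^4+) gives the smallest ion.
So the order is Ce^4+ < La^3+ < Ba^2+ < Cs^+ < I^-; the 3rd-largest ion is Ba^2+.

Ba^2+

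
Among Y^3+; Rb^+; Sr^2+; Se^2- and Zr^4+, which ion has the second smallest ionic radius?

Y^3+

Isoelectronic series (36 e⁻ each). Size is set by nuclear charge: more protons means a smaller ion. Zr^4+ (Z=40), Y^3+ (Z=39), Sr^2+ (Z=38), Rb^+ (Z=37), Se^2- (Z=34).
So the order is Zr^4+ < Y^3+ < Sr^2+ < Rb^+ < Se^2-; the 2nd-smallest ion is Y^3+.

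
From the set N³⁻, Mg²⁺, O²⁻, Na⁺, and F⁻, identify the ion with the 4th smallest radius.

Isoelectronic series (10 e⁻ each). Size is set by nuclear charge: more protons means a smaller ion. Mg²⁺ (Z=12), Na⁺ (Z=11), F⁻ (Z=9), O²⁻ (Z=8), N³⁻ (Z=7).
Ordering: Mg²⁺ < Na⁺ < F⁻ < O²⁻ < N³⁻. The 4th smallest is O²⁻.

O²⁻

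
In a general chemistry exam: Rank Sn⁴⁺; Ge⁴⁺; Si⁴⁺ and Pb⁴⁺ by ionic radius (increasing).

Si⁴⁺ < Ge⁴⁺ < Sn⁴⁺ < Pb⁴⁺

Same group, same charge. Going down the group adds an extra shell of electrons, so the ion gets larger: Si⁴⁺ is highest in the group and smallest.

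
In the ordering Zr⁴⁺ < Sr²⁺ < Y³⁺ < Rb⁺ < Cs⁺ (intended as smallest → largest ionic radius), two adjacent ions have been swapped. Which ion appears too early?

Sr²⁺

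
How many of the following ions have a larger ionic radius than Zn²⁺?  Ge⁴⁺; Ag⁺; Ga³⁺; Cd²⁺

2

Electron counts and nuclear charges: Ge⁴⁺ has 28 e⁻ (Z=32), Ga³⁺ has 28 e⁻ (Z=31), Zn²⁺ has 28 e⁻ (Z=30), Cd²⁺ has 46 e⁻ (Z=48), Ag⁺ has 46 e⁻ (Z=47). Ge⁴⁺ < Ga³⁺ (both 28 e⁻, Z=32>31); Ga³⁺ < Zn²⁺ (isoelectronic, higher Z=31 is smaller); Zn²⁺ < Cd²⁺ (same group, 1 shell fewer); Cd²⁺ < Ag⁺ (isoelectronic, higher Z=48 is smaller).
Overall: Ge⁴⁺ < Ga³⁺ < Zn²⁺ < Cd²⁺ < Ag⁺. Zn²⁺ has 2 below it and 2 above. Count: 2.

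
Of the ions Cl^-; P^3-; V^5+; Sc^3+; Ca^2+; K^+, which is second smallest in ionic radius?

All of these have 18 electrons (isoelectronic). With the same electron cloud, the ion with the most protons pulls it in tightest. Nuclear charges: V^5+ (Z=23), Sc^3+ (Z=21), Ca^2+ (Z=20), K^+ (Z=19), Cl^- (Z=17), P^3- (Z=15). Highest Z is smallest.
Full ascending order: V^5+ < Sc^3+ < Ca^2+ < K^+ < Cl^- < P^3-. Counting from the smallest, position 2 is Sc^3+.

Sc^3+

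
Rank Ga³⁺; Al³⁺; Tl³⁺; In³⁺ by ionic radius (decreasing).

Same group, same charge. Going down the group adds an extra shell of electrons, so the ion gets larger: Al³⁺ is highest in the group and smallest.

Tl³⁺ > In³⁺ > Ga³⁺ > Al³⁺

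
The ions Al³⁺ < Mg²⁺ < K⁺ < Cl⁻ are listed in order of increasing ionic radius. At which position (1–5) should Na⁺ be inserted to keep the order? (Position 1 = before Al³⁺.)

3

Electron counts and nuclear charges: Al³⁺ has 10 e⁻ (Z=13), Mg²⁺ has 10 e⁻ (Z=12), Na⁺ has 10 e⁻ (Z=11), K⁺ has 18 e⁻ (Z=19), Cl⁻ has 18 e⁻ (Z=17). Al³⁺ < Mg²⁺ (isoelectronic, higher Z=13 is smaller); Mg²⁺ < Na⁺ (both 10 e⁻, Z=12>11); Na⁺ < K⁺ (same group, period 3 vs 4); K⁺ < Cl⁻ (isoelectronic, higher Z=19 is smaller).
Putting Na⁺ in gives Al³⁺ < Mg²⁺ < Na⁺ < K⁺ < Cl⁻; it lands at slot 3.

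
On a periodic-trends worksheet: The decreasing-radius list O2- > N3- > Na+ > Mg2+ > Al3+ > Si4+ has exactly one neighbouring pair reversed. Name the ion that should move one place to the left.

N3-

Check each adjacent pair. O2- and N3- are reversed: they are isoelectronic (10 e⁻) and O has more protons than N (8 vs 7), making O2- smaller. No other neighbouring pair contradicts the periodic trends, so N3- is the ion listed too late.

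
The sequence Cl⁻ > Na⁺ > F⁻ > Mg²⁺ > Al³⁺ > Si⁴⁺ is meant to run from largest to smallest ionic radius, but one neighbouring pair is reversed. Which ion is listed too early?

Compare adjacent ions: they are isoelectronic (10 e⁻) and Na has more protons than F (11 vs 9), making Na⁺ smaller — yet in this decreasing list Na⁺ sits before F⁻. Nothing else is reversed, so Na⁺ should move one place to the right.

Na⁺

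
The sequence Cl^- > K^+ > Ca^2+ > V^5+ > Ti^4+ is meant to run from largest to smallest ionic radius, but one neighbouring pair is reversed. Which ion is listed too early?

Scanning neighbour by neighbour, only V^5+/Ti^4+ violates a trend: both have 18 electrons but Z(V)=23 > Z(Ti)=22, so V^5+ should be the smaller of the two. That makes V^5+ the one sitting a position early relative to where it belongs.

V^5+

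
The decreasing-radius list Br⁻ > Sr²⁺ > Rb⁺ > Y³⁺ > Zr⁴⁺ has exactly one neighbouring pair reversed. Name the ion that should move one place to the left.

The pair Sr²⁺, Rb⁺ is the wrong way round — Sr²⁺ and Rb⁺ share 36 electrons; the higher nuclear charge on Sr (Z=38) contracts it more, so Sr²⁺ < Rb⁺. All other adjacent pairs agree with periodic trends, so Rb⁺ is the misplaced ion.

Rb⁺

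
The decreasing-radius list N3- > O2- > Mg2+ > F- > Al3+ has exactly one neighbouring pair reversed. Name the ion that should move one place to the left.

F-

Compare adjacent ions: Mg2+ and F- share 10 electrons; the higher nuclear charge on Mg (Z=12) contracts it more, so Mg2+ < F- — yet in this decreasing list Mg2+ sits before F-. Nothing else is reversed, so F- should move one place to the left.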